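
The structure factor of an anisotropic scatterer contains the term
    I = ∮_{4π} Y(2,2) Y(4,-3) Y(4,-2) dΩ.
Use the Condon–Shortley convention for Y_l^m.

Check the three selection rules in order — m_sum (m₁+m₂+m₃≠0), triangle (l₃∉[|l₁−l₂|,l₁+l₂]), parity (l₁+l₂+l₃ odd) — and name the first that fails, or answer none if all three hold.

m₁+m₂+m₃ = 2 − 3 − 2 = -3  ✗
triangle: |2−4|=2 ≤ l₃=4 ≤ 2+4=6
parity: l₁+l₂+l₃ = 10 is even

m_sum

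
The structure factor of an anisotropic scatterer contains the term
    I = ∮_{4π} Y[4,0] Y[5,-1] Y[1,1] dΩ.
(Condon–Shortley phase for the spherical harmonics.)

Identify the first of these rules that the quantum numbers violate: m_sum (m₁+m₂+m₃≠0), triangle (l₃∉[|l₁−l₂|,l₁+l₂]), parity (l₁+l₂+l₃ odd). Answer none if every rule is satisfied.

m₁+m₂+m₃ = 0 − 1 + 1 = 0  ✓
triangle: |4−5|=1 ≤ l₃=1 ≤ 4+5=9  ✓
parity: l₁+l₂+l₃ = 10 is even  ✓

none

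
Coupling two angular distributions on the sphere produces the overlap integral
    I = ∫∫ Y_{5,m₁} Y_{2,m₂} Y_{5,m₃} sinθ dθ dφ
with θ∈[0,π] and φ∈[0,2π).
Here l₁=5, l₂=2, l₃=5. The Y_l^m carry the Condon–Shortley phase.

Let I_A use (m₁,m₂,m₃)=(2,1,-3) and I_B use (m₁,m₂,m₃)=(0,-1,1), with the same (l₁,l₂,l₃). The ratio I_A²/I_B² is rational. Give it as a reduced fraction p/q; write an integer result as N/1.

20/1

l's match ⇒ only the (l;m) 3-j factors differ between A and B.
A: triangle coeff Δ(5,2,5) = 1/38610; Σ_t [1,2]: t=1:−1/2880 t=2:+1/10080 = -1/4032; (3j)²=10/429 [(5 2 5; 2 1 -3)], sign=-1
B: triangle coeff Δ(5,2,5) = 1/38610; Σ_t [0,1]: t=0:+1/1440 t=1:−1/1152 = -1/5760; (3j)²=1/858 [(5 2 5; 0 -1 1)], sign=-1
I_A²/I_B² = (10/429)/(1/858) = 20/1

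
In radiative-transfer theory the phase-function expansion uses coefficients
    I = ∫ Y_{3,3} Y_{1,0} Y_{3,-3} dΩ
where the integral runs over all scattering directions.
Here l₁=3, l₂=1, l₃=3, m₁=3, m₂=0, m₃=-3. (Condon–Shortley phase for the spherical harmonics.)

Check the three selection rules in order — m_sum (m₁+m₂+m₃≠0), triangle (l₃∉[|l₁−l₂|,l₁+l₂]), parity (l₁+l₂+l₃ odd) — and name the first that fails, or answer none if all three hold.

parity

Σmᵢ = 0  ✓
l₃∈[|l₁−l₂|,l₁+l₂]=[2,4], have l₃=3  ✓
Σlᵢ = 7 ⇒ odd  ✗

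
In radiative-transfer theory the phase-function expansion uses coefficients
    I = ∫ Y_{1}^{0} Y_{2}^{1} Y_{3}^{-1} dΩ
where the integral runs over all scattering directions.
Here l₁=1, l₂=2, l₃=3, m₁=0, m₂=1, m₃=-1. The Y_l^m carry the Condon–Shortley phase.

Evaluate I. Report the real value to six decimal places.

Rules hold: Σm=0, L=6 even, 1≤3≤3.
N = 3·5·7 = 105
Δ = 0!·2!·4!/7! = 1/105
Racah Σ t=0..0: t=0:+1/4 = 1/4
⇒ 3j(1 2 3; 0 0 0)² = 3/35, sgn -1
Racah Σ t=0..0: t=0:+1/6 = 1/6
⇒ 3j(1 2 3; 0 1 -1)² = 8/105, sgn +1
4πI² = N·(3j₀)²·(3jₘ)² = 24/35
I = -1·√(0.685714/4π) = -0.23359668

-0.233597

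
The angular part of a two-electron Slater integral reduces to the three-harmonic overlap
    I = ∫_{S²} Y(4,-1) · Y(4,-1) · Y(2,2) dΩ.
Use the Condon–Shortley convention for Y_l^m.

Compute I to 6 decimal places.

Checks pass: Σm=0; 10 even; l₃=2∈[0,8].
(2·4+1)(2·4+1)(2·2+1) = 405
Δ: 6! 2! 2! / 11! → 1/13860
sum: t=2:+1/192 t=3:−1/36 t=4:+1/192 = -5/288
3j²(4 4 2; 0 0 0) = Δ·Π!·Σ² = 20/693  (sign -1)
sum: t=3:−1/144 = -1/144
3j²(4 4 2; -1 -1 2) = Δ·Π!·Σ² = 10/231  (sign -1)
combine: 4πI² = 405·20/693·10/231 = 3000/5929
take √, sign +1: I = 0.20066192

0.200662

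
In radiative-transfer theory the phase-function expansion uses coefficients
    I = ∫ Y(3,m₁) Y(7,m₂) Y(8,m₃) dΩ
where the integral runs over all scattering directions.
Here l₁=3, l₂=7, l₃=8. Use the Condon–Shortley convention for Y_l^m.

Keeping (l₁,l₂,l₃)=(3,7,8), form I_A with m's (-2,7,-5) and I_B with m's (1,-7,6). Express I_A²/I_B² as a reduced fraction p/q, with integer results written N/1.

5/21

l's match ⇒ only the (l;m) 3-j factors differ between A and B.
A: triangle coeff Δ(3,7,8) = 1/5290740; Σ_t [2,2]: t=2:+1/5748019200 = 1/5748019200; (3j)²=13/5814 [(3 7 8; -2 7 -5)], sign=-1
B: triangle coeff Δ(3,7,8) = 1/5290740; Σ_t [0,0]: t=0:+1/3832012800 = 1/3832012800; (3j)²=91/9690 [(3 7 8; 1 -7 6)], sign=+1
I_A²/I_B² = (13/5814)/(91/9690) = 5/21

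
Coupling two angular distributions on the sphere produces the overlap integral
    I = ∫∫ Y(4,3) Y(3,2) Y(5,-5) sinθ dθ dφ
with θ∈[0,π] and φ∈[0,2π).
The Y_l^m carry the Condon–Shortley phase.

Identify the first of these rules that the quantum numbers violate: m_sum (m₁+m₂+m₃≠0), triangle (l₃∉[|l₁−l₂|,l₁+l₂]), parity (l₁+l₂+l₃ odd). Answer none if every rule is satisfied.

none

azimuthal sum: 3 + 2 − 5 = 0  ✓
1 ≤ 5 ≤ 7 (triangle on l)  ✓
L = 4 + 3 + 5 = 12 (even)  ✓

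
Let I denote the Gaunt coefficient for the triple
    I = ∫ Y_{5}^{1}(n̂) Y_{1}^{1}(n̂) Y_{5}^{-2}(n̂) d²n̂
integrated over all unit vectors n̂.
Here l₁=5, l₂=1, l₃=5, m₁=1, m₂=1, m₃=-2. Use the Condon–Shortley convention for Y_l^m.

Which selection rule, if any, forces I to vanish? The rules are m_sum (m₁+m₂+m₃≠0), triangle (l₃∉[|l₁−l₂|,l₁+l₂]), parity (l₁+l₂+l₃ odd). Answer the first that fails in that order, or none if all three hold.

azimuthal sum: 1 + 1 − 2 = 0  ✓
4 ≤ 5 ≤ 6 (triangle on l)  ✓
L = 5 + 1 + 5 = 11 (odd)  ✗

parity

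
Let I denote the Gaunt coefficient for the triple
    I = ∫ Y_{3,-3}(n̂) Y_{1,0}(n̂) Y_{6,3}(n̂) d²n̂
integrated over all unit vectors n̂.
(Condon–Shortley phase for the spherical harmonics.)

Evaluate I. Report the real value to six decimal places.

l₃=6 ∉ [2,4] — triangle fails ⇒ I = 0

0.000000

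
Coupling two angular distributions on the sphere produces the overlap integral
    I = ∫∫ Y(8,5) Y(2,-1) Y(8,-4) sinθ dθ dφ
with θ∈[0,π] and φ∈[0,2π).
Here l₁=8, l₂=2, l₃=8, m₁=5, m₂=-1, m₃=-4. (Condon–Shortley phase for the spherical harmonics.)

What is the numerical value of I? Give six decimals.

-0.175924

m-sum 0 ✓  L=18 even ✓  6≤8≤10 ✓
Π(2lᵢ+1) = 17×5×17 = 1445
triangle coeff Δ(8,2,8) = 1/348840
Σ_t [0,2]: t=0:+1/116121600 t=1:−1/25401600 t=2:+1/116121600 = -1/45158400
(3j)²=24/1615 [(8 2 8; 0 0 0)], sign=-1
Σ_t [0,1]: t=0:+1/479001600 t=1:−1/1916006400 = 1/638668800
(3j)²=117/6460 [(8 2 8; 5 -1 -4)], sign=+1
⇒ 4πI² = 702/1805
I = (-1)√(702/1805/(4π)) = -0.17592397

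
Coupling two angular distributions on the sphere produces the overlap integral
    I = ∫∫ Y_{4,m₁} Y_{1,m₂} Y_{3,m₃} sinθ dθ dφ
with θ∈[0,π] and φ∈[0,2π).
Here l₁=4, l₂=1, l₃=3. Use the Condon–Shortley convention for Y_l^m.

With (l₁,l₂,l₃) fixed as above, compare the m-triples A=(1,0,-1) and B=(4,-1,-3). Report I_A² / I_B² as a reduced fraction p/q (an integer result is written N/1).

Shared (l₁,l₂,l₃)=(4,1,3): N and (l;000)² cancel in I_A²/I_B².
A: Δ = 2!·6!·0!/9! = 1/252; Racah Σ t=1..1: t=1:−1/48 = -1/48; ⇒ 3j(4 1 3; 1 0 -1)² = 5/84, sgn -1
B: Δ = 2!·6!·0!/9! = 1/252; Racah Σ t=0..0: t=0:+1/1440 = 1/1440; ⇒ 3j(4 1 3; 4 -1 -3)² = 1/9, sgn +1
I_A²/I_B² = (5/84)/(1/9) = 15/28

15/28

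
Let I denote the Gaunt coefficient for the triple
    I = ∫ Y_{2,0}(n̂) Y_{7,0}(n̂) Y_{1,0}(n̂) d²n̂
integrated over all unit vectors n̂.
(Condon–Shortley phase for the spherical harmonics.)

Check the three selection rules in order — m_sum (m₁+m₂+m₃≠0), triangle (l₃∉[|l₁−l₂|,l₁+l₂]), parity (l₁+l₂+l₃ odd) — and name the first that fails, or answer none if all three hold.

azimuthal sum: 0 + 0 + 0 = 0  ✓
5 ≤ 1 ≤ 9 (triangle on l)  ✗
L = 2 + 7 + 1 = 10 (even)

triangle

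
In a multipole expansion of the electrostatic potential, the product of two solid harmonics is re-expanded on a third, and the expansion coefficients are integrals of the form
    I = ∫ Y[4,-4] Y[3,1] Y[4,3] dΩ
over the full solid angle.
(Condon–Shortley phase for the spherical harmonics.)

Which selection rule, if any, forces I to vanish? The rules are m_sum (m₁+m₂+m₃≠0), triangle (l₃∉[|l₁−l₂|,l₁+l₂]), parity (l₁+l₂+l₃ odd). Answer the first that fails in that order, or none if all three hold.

parity

Σmᵢ = 0  ✓
l₃∈[|l₁−l₂|,l₁+l₂]=[1,7], have l₃=4  ✓
Σlᵢ = 11 ⇒ odd  ✗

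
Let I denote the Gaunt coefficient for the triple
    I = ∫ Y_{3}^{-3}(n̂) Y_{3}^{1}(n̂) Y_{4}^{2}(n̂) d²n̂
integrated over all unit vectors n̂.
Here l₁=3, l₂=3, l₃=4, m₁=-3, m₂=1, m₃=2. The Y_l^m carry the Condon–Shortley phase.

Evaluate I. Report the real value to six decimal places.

m-sum 0 ✓  L=10 even ✓  0≤4≤6 ✓
Π(2lᵢ+1) = 7×7×9 = 441
triangle coeff Δ(3,3,4) = 1/34650
Σ_t [0,2]: t=0:+1/72 t=1:−1/16 t=2:+1/72 = -5/144
(3j)²=2/77 [(3 3 4; 0 0 0)], sign=-1
Σ_t [2,2]: t=2:+1/192 = 1/192
(3j)²=3/77 [(3 3 4; -3 1 2)], sign=+1
⇒ 4πI² = 54/121
I = (-1)√(54/121/(4π)) = -0.18845135

-0.188451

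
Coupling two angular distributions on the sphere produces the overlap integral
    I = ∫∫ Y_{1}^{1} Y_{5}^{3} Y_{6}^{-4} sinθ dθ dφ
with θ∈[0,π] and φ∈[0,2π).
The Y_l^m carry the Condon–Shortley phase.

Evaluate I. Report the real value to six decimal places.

Rules hold: Σm=0, L=12 even, 4≤6≤6.
N = 3·11·13 = 429
Δ = 0!·2!·10!/13! = 1/858
Racah Σ t=0..0: t=0:+1/14400 = 1/14400
⇒ 3j(1 5 6; 0 0 0)² = 6/143, sgn +1
Racah Σ t=0..0: t=0:+1/161280 = 1/161280
⇒ 3j(1 5 6; 1 3 -4)² = 15/286, sgn +1
4πI² = N·(3j₀)²·(3jₘ)² = 135/143
I = +1·√(0.944056/4π) = 0.27409047

0.274090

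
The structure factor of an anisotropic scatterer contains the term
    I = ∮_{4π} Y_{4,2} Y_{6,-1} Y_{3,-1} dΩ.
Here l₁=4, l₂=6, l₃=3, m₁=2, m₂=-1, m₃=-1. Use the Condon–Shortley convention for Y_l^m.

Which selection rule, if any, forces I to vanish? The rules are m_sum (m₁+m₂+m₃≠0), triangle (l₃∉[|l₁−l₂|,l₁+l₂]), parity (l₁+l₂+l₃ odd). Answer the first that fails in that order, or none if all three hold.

azimuthal sum: 2 − 1 − 1 = 0  ✓
2 ≤ 3 ≤ 10 (triangle on l)  ✓
L = 4 + 6 + 3 = 13 (odd)  ✗

parity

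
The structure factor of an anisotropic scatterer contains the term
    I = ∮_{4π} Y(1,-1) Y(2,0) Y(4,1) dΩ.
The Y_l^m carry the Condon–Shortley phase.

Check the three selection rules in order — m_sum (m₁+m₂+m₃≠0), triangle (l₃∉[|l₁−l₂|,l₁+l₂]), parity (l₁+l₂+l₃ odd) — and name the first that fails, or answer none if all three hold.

m₁+m₂+m₃ = -1 + 0 + 1 = 0  ✓
triangle: |1−2|=1 ≤ l₃=4 ≤ 1+2=3  ✗
parity: l₁+l₂+l₃ = 7 is odd

triangle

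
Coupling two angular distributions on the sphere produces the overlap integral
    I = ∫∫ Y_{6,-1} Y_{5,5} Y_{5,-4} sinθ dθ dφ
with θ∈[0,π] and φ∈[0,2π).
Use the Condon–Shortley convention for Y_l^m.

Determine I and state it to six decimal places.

-0.094319

Rules hold: Σm=0, L=16 even, 1≤5≤11.
N = 13·11·11 = 1573
Δ = 6!·6!·4!/17! = 1/28588560
Racah Σ t=1..5: t=1:−1/345600 t=2:+1/13824 t=3:−1/5184 t=4:+1/13824 t=5:−1/345600 = -7/129600
⇒ 3j(6 5 5; 0 0 0)² = 80/7293, sgn +1
Racah Σ t=6..6: t=6:+1/2073600 = 1/2073600
⇒ 3j(6 5 5; -1 5 -4)² = 63/9724, sgn -1
4πI² = N·(3j₀)²·(3jₘ)² = 420/3757
I = -1·√(0.111791/4π) = -0.09431898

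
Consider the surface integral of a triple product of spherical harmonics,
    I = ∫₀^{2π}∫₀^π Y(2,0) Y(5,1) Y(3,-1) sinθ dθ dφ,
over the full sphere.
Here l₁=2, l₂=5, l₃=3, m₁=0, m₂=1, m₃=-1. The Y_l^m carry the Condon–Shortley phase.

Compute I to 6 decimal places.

Rules hold: Σm=0, L=10 even, 3≤3≤7.
N = 5·11·7 = 385
Δ = 4!·0!·6!/11! = 1/2310
Racah Σ t=2..2: t=2:+1/144 = 1/144
⇒ 3j(2 5 3; 0 0 0)² = 10/231, sgn -1
Racah Σ t=2..2: t=2:+1/192 = 1/192
⇒ 3j(2 5 3; 0 1 -1)² = 3/77, sgn +1
4πI² = N·(3j₀)²·(3jₘ)² = 50/77
I = -1·√(0.649351/4π) = -0.22731846

-0.227318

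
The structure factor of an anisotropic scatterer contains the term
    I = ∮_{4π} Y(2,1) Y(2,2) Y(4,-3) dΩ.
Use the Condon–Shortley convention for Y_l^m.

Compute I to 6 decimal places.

Rules hold: Σm=0, L=8 even, 0≤4≤4.
N = 5·5·9 = 225
Δ = 0!·4!·4!/9! = 1/630
Racah Σ t=0..0: t=0:+1/16 = 1/16
⇒ 3j(2 2 4; 0 0 0)² = 2/35, sgn +1
Racah Σ t=0..0: t=0:+1/144 = 1/144
⇒ 3j(2 2 4; 1 2 -3)² = 1/18, sgn -1
4πI² = N·(3j₀)²·(3jₘ)² = 5/7
I = -1·√(0.714286/4π) = -0.23841361

-0.238414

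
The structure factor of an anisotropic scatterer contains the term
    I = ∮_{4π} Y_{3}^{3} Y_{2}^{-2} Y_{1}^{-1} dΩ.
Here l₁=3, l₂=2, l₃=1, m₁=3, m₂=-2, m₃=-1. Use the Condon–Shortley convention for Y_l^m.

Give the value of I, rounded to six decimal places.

-0.319865

Checks pass: Σm=0; 6 even; l₃=1∈[1,5].
(2·3+1)(2·2+1)(2·1+1) = 105
Δ: 4! 2! 0! / 7! → 1/105
sum: t=2:+1/4 = 1/4
3j²(3 2 1; 0 0 0) = Δ·Π!·Σ² = 3/35  (sign -1)
sum: t=0:+1/48 = 1/48
3j²(3 2 1; 3 -2 -1) = Δ·Π!·Σ² = 1/7  (sign +1)
combine: 4πI² = 105·3/35·1/7 = 9/7
take √, sign -1: I = -0.31986543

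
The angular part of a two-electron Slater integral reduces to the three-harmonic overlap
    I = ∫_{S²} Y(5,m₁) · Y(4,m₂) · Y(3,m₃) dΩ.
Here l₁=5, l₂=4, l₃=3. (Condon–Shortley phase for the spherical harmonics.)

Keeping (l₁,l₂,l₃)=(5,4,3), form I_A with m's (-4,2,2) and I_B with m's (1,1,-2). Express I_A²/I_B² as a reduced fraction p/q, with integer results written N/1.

Same 5,4,3: normalisation and zero-m 3j drop out of the ratio.
A: Δ: 6! 4! 2! / 13! → 1/180180; sum: t=5:−1/2880 t=6:+1/8640 = -1/4320; 3j²(5 4 3; -4 2 2) = Δ·Π!·Σ² = 8/429  (sign +1)
B: Δ: 6! 4! 2! / 13! → 1/180180; sum: t=3:−1/432 t=4:+1/1152 = -5/3456; 3j²(5 4 3; 1 1 -2) = Δ·Π!·Σ² = 625/36036  (sign +1)
I_A²/I_B² = (8/429)/(625/36036) = 672/625

672/625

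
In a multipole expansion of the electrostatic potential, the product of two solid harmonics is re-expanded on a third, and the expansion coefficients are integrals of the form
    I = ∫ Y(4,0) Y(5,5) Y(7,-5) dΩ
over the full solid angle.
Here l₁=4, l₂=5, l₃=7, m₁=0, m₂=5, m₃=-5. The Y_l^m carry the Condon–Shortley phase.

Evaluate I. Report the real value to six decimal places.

m-sum 0 ✓  L=16 even ✓  1≤7≤9 ✓
Π(2lᵢ+1) = 9×11×15 = 1485
triangle coeff Δ(4,5,7) = 1/6126120
Σ_t [0,2]: t=0:+1/69120 t=1:−1/20736 t=2:+1/69120 = -1/51840
(3j)²=280/21879 [(4 5 7; 0 0 0)], sign=+1
Σ_t [2,2]: t=2:+1/3870720 = 1/3870720
(3j)²=135/6188 [(4 5 7; 0 5 -5)], sign=+1
⇒ 4πI² = 20250/48841
I = (+1)√(20250/48841/(4π)) = 0.18164160

0.181642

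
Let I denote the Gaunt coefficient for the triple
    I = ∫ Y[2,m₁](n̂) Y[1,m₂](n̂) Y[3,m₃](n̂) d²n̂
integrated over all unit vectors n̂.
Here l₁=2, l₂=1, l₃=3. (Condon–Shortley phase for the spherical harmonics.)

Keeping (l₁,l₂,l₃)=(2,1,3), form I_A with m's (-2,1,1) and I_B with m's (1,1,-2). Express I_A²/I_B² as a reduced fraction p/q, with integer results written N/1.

1/10

Shared (l₁,l₂,l₃)=(2,1,3): N and (l;000)² cancel in I_A²/I_B².
A: Δ = 0!·4!·2!/7! = 1/105; Racah Σ t=0..0: t=0:+1/48 = 1/48; ⇒ 3j(2 1 3; -2 1 1)² = 1/105, sgn +1
B: Δ = 0!·4!·2!/7! = 1/105; Racah Σ t=0..0: t=0:+1/12 = 1/12; ⇒ 3j(2 1 3; 1 1 -2)² = 2/21, sgn -1
I_A²/I_B² = (1/105)/(2/21) = 1/10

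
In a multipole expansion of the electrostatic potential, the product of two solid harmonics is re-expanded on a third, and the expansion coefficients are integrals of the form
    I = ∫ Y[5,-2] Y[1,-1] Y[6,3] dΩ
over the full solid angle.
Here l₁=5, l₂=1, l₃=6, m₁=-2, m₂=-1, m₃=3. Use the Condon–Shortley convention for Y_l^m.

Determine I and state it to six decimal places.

Rules hold: Σm=0, L=12 even, 4≤6≤6.
N = 11·3·13 = 429
Δ = 0!·10!·2!/13! = 1/858
Racah Σ t=0..0: t=0:+1/14400 = 1/14400
⇒ 3j(5 1 6; 0 0 0)² = 6/143, sgn +1
Racah Σ t=0..0: t=0:+1/60480 = 1/60480
⇒ 3j(5 1 6; -2 -1 3)² = 6/143, sgn -1
4πI² = N·(3j₀)²·(3jₘ)² = 108/143
I = -1·√(0.755245/4π) = -0.24515397

-0.245154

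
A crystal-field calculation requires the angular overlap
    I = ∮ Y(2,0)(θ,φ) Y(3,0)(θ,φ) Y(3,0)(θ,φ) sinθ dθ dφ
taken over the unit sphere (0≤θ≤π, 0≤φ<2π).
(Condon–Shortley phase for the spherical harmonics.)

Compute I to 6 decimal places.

Checks pass: Σm=0; 8 even; l₃=3∈[1,5].
(2·2+1)(2·3+1)(2·3+1) = 245
Δ: 2! 2! 4! / 9! → 1/3780
sum: t=0:+1/24 t=1:−1/4 t=2:+1/24 = -1/6
3j²(2 3 3; 0 0 0) = Δ·Π!·Σ² = 4/105  (sign +1)
(m-triple is (0,0,0) — same symbol as above.)
combine: 4πI² = 245·4/105·4/105 = 16/45
take √, sign +1: I = 0.16820883

0.168209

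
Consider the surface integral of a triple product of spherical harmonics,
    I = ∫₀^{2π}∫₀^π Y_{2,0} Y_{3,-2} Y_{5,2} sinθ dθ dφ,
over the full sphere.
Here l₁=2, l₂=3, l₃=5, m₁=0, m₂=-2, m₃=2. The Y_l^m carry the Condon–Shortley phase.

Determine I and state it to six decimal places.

m-sum 0 ✓  L=10 even ✓  1≤5≤5 ✓
Π(2lᵢ+1) = 5×7×11 = 385
triangle coeff Δ(2,3,5) = 1/2310
Σ_t [0,0]: t=0:+1/144 = 1/144
(3j)²=10/231 [(2 3 5; 0 0 0)], sign=-1
Σ_t [0,0]: t=0:+1/480 = 1/480
(3j)²=3/110 [(2 3 5; 0 -2 2)], sign=-1
⇒ 4πI² = 5/11
I = (+1)√(5/11/(4π)) = 0.19018827

0.190188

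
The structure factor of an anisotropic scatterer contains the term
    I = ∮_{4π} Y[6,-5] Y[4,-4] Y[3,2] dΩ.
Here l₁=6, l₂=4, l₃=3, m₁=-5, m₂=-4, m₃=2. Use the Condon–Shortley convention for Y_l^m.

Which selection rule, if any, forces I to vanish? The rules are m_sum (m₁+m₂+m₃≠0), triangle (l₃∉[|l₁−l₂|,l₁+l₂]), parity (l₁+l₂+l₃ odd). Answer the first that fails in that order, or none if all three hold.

m_sum

Σmᵢ = -7  ✗
l₃∈[|l₁−l₂|,l₁+l₂]=[2,10], have l₃=3
Σlᵢ = 13 ⇒ odd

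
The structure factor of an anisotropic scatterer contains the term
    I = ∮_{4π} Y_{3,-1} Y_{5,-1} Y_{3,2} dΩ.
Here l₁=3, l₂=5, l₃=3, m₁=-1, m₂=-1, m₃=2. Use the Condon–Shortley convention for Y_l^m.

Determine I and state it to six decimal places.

0.000000

l₁+l₂+l₃=11 is odd: 3j(l;000)=0 ⇒ I=0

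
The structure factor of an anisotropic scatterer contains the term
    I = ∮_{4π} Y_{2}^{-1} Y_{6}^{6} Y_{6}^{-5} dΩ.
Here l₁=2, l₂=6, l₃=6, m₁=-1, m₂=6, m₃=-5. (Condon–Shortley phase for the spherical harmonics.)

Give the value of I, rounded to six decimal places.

m-sum 0 ✓  L=14 even ✓  4≤6≤8 ✓
Π(2lᵢ+1) = 5×13×13 = 845
triangle coeff Δ(2,6,6) = 1/90090
Σ_t [0,2]: t=0:+1/69120 t=1:−1/14400 t=2:+1/69120 = -7/172800
(3j)²=14/715 [(2 6 6; 0 0 0)], sign=-1
Σ_t [2,2]: t=2:+1/7257600 = 1/7257600
(3j)²=11/455 [(2 6 6; -1 6 -5)], sign=-1
⇒ 4πI² = 2/5
I = (+1)√(2/5/(4π)) = 0.17841241

0.178412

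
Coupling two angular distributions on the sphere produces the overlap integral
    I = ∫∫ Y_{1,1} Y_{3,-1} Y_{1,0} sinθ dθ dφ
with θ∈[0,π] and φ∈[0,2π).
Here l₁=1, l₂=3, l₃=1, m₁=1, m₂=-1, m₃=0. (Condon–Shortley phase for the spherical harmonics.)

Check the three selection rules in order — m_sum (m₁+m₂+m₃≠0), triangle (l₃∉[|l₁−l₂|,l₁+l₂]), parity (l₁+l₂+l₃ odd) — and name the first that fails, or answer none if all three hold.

triangle

azimuthal sum: 1 − 1 + 0 = 0  ✓
2 ≤ 1 ≤ 4 (triangle on l)  ✗
L = 1 + 3 + 1 = 5 (odd)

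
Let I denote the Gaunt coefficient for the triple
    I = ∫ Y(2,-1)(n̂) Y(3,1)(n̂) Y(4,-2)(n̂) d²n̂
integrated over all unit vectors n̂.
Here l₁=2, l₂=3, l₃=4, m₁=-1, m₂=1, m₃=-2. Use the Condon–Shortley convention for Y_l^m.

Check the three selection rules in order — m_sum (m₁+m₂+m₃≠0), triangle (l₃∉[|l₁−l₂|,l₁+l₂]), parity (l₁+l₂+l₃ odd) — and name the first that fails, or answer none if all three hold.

m_sum

m₁+m₂+m₃ = -1 + 1 − 2 = -2  ✗
triangle: |2−3|=1 ≤ l₃=4 ≤ 2+3=5
parity: l₁+l₂+l₃ = 9 is odd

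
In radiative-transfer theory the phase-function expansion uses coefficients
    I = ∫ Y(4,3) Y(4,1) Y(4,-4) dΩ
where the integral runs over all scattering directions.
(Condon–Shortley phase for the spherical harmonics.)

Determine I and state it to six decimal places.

m-sum 0 ✓  L=12 even ✓  0≤4≤8 ✓
Π(2lᵢ+1) = 9×9×9 = 729
triangle coeff Δ(4,4,4) = 1/450450
Σ_t [0,4]: t=0:+1/13824 t=1:−1/216 t=2:+1/64 t=3:−1/216 t=4:+1/13824 = 5/768
(3j)²=18/1001 [(4 4 4; 0 0 0)], sign=+1
Σ_t [1,1]: t=1:−1/3456 = -1/3456
(3j)²=35/1287 [(4 4 4; 3 1 -4)], sign=-1
⇒ 4πI² = 7290/20449
I = (-1)√(7290/20449/(4π)) = -0.16843130

-0.168431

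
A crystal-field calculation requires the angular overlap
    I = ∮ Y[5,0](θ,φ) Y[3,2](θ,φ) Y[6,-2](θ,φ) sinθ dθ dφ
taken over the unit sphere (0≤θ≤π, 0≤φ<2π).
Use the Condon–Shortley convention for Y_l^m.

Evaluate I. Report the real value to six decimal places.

-0.077843

Checks pass: Σm=0; 14 even; l₃=6∈[2,8].
(2·5+1)(2·3+1)(2·6+1) = 1001
Δ: 2! 8! 4! / 15! → 1/675675
sum: t=0:+1/8640 t=1:−1/2304 t=2:+1/8640 = -7/34560
3j²(5 3 6; 0 0 0) = Δ·Π!·Σ² = 7/429  (sign -1)
sum: t=1:−1/13824 t=2:+1/8640 = 1/23040
3j²(5 3 6; 0 2 -2) = Δ·Π!·Σ² = 2/429  (sign +1)
combine: 4πI² = 1001·7/429·2/429 = 98/1287
take √, sign -1: I = -0.07784287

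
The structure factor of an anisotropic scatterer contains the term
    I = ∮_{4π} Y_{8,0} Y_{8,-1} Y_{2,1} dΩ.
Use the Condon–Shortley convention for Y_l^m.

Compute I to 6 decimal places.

Checks pass: Σm=0; 18 even; l₃=2∈[0,16].
(2·8+1)(2·8+1)(2·2+1) = 1445
Δ: 14! 2! 2! / 19! → 1/348840
sum: t=6:+1/116121600 t=7:−1/25401600 t=8:+1/116121600 = -1/45158400
3j²(8 8 2; 0 0 0) = Δ·Π!·Σ² = 24/1615  (sign -1)
sum: t=6:+1/58060800 t=7:−1/50803200 = -1/406425600
3j²(8 8 2; 0 -1 1) = Δ·Π!·Σ² = 1/3230  (sign +1)
combine: 4πI² = 1445·24/1615·1/3230 = 12/1805
take √, sign -1: I = -0.02300102

-0.023001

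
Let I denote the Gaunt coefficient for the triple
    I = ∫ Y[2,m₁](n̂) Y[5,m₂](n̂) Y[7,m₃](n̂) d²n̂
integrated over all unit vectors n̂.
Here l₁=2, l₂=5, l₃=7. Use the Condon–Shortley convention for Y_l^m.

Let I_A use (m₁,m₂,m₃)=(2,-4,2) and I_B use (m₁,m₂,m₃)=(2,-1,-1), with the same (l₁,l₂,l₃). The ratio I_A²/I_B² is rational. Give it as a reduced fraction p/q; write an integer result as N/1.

1/14

l's match ⇒ only the (l;m) 3-j factors differ between A and B.
A: triangle coeff Δ(2,5,7) = 1/15015; Σ_t [0,0]: t=0:+1/8709120 = 1/8709120; (3j)²=1/3003 [(2 5 7; 2 -4 2)], sign=-1
B: triangle coeff Δ(2,5,7) = 1/15015; Σ_t [0,0]: t=0:+1/414720 = 1/414720; (3j)²=2/429 [(2 5 7; 2 -1 -1)], sign=+1
I_A²/I_B² = (1/3003)/(2/429) = 1/14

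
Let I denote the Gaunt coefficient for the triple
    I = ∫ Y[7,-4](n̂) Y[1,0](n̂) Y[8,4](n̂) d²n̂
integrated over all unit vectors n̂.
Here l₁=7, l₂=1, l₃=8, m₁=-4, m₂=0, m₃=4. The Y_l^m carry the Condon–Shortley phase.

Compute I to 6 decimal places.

0.211986

m-sum 0 ✓  L=16 even ✓  6≤8≤8 ✓
Π(2lᵢ+1) = 15×3×17 = 765
triangle coeff Δ(7,1,8) = 1/2040
Σ_t [0,0]: t=0:+1/25401600 = 1/25401600
(3j)²=8/255 [(7 1 8; 0 0 0)], sign=+1
Σ_t [0,0]: t=0:+1/239500800 = 1/239500800
(3j)²=2/85 [(7 1 8; -4 0 4)], sign=+1
⇒ 4πI² = 48/85
I = (+1)√(48/85/(4π)) = 0.21198553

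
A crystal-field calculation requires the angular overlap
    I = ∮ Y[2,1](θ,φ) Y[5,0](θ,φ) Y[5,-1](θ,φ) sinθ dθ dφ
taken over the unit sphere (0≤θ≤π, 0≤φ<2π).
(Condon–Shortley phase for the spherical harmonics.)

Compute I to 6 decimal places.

Rules hold: Σm=0, L=12 even, 3≤5≤7.
N = 5·11·11 = 605
Δ = 2!·2!·8!/13! = 1/38610
Racah Σ t=0..2: t=0:+1/2880 t=1:−1/576 t=2:+1/2880 = -1/960
⇒ 3j(2 5 5; 0 0 0)² = 10/429, sgn +1
Racah Σ t=0..1: t=0:+1/1440 t=1:−1/1152 = -1/5760
⇒ 3j(2 5 5; 1 0 -1)² = 1/858, sgn -1
4πI² = N·(3j₀)²·(3jₘ)² = 25/1521
I = -1·√(0.0164366/4π) = -0.03616600

-0.036166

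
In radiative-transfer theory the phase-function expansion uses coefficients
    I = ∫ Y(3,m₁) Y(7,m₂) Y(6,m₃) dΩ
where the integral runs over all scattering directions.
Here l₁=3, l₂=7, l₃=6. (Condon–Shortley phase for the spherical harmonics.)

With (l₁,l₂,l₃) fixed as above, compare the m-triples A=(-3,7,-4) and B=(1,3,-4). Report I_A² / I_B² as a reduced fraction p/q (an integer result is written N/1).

Shared (l₁,l₂,l₃)=(3,7,6): N and (l;000)² cancel in I_A²/I_B².
A: Δ = 4!·2!·10!/17! = 1/2042040; Racah Σ t=4..4: t=4:+1/174182400 = 1/174182400; ⇒ 3j(3 7 6; -3 7 -4)² = 1/136, sgn +1
B: Δ = 4!·2!·10!/17! = 1/2042040; Racah Σ t=0..2: t=0:+1/174182400 t=1:−1/2177280 t=2:+1/645120 = 191/174182400; ⇒ 3j(3 7 6; 1 3 -4)² = 36481/2042040, sgn +1
I_A²/I_B² = (1/136)/(36481/2042040) = 15015/36481

15015/36481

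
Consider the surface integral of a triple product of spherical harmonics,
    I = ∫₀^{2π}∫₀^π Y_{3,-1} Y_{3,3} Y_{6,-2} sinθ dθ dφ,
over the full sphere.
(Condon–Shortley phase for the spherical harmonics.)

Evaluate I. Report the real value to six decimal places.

0.062728

Rules hold: Σm=0, L=12 even, 0≤6≤6.
N = 7·7·13 = 637
Δ = 0!·6!·6!/13! = 1/12012
Racah Σ t=0..0: t=0:+1/1296 = 1/1296
⇒ 3j(3 3 6; 0 0 0)² = 100/3003, sgn +1
Racah Σ t=0..0: t=0:+1/34560 = 1/34560
⇒ 3j(3 3 6; -1 3 -2)² = 1/429, sgn +1
4πI² = N·(3j₀)²·(3jₘ)² = 700/14157
I = +1·√(0.0494455/4π) = 0.06272757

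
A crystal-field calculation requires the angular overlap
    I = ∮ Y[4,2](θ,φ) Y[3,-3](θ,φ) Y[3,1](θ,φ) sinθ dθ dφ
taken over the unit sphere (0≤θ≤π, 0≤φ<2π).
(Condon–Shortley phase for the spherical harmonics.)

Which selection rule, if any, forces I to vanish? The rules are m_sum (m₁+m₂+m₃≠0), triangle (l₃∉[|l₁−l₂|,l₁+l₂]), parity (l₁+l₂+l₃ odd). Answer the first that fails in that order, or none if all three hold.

none

m₁+m₂+m₃ = 2 − 3 + 1 = 0  ✓
triangle: |4−3|=1 ≤ l₃=3 ≤ 4+3=7  ✓
parity: l₁+l₂+l₃ = 10 is even  ✓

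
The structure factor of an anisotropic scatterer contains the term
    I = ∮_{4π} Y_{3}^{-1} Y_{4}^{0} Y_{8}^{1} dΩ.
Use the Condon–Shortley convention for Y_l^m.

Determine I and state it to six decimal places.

0.000000

|3−4|≤8≤3+4 violated ⇒ I = 0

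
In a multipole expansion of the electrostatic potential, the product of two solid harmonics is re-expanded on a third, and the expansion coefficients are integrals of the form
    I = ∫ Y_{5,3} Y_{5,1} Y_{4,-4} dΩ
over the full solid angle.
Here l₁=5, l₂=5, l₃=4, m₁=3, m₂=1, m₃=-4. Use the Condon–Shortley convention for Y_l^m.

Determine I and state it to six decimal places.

Rules hold: Σm=0, L=14 even, 0≤4≤10.
N = 11·11·9 = 1089
Δ = 6!·4!·4!/15! = 1/3153150
Racah Σ t=1..5: t=1:−1/69120 t=2:+1/1728 t=3:−1/576 t=4:+1/1728 t=5:−1/69120 = -7/11520
⇒ 3j(5 5 4; 0 0 0)² = 2/143, sgn -1
Racah Σ t=2..2: t=2:+1/27648 = 1/27648
⇒ 3j(5 5 4; 3 1 -4)² = 10/429, sgn +1
4πI² = N·(3j₀)²·(3jₘ)² = 60/169
I = -1·√(0.35503/4π) = -0.16808437

-0.168084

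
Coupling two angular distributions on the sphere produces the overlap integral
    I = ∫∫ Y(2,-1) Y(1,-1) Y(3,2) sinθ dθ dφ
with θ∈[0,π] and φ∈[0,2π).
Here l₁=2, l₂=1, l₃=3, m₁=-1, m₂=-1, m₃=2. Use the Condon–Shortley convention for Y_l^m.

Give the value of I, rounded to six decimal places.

Checks pass: Σm=0; 6 even; l₃=3∈[1,3].
(2·2+1)(2·1+1)(2·3+1) = 105
Δ: 0! 4! 2! / 7! → 1/105
sum: t=0:+1/4 = 1/4
3j²(2 1 3; 0 0 0) = Δ·Π!·Σ² = 3/35  (sign -1)
sum: t=0:+1/12 = 1/12
3j²(2 1 3; -1 -1 2) = Δ·Π!·Σ² = 2/21  (sign -1)
combine: 4πI² = 105·3/35·2/21 = 6/7
take √, sign +1: I = 0.26116903

0.261169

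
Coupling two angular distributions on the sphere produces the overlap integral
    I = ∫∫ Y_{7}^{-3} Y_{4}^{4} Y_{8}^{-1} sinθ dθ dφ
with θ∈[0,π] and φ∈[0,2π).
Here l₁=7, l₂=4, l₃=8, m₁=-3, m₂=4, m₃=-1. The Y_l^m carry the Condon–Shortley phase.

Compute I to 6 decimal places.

L=19 odd ⇒ parity kills the (l;000) factor ⇒ I = 0

0.000000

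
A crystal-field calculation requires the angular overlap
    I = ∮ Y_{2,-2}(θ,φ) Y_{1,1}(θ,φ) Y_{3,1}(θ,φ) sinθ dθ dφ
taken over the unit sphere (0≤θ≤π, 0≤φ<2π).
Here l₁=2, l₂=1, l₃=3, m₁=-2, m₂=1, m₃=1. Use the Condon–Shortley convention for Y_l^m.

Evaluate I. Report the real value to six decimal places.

-0.082589

Checks pass: Σm=0; 6 even; l₃=3∈[1,3].
(2·2+1)(2·1+1)(2·3+1) = 105
Δ: 0! 4! 2! / 7! → 1/105
sum: t=0:+1/4 = 1/4
3j²(2 1 3; 0 0 0) = Δ·Π!·Σ² = 3/35  (sign -1)
sum: t=0:+1/48 = 1/48
3j²(2 1 3; -2 1 1) = Δ·Π!·Σ² = 1/105  (sign +1)
combine: 4πI² = 105·3/35·1/105 = 3/35
take √, sign -1: I = -0.08258890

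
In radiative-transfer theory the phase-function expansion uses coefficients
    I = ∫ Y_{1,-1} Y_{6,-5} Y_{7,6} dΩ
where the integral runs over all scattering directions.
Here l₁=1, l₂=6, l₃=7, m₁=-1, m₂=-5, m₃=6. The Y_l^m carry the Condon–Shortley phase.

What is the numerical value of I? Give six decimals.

0.309019

Rules hold: Σm=0, L=14 even, 5≤7≤7.
N = 3·13·15 = 585
Δ = 0!·2!·12!/15! = 1/1365
Racah Σ t=0..0: t=0:+1/518400 = 1/518400
⇒ 3j(1 6 7; 0 0 0)² = 7/195, sgn -1
Racah Σ t=0..0: t=0:+1/79833600 = 1/79833600
⇒ 3j(1 6 7; -1 -5 6)² = 2/35, sgn -1
4πI² = N·(3j₀)²·(3jₘ)² = 6/5
I = +1·√(1.2/4π) = 0.30901936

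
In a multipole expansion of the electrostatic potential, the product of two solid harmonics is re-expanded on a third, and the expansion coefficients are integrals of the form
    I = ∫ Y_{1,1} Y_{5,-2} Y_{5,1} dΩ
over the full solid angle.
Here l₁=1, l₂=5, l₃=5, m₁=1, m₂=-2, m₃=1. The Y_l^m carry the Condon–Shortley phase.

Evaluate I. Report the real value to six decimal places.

0.000000

L=11 odd ⇒ parity kills the (l;000) factor ⇒ I = 0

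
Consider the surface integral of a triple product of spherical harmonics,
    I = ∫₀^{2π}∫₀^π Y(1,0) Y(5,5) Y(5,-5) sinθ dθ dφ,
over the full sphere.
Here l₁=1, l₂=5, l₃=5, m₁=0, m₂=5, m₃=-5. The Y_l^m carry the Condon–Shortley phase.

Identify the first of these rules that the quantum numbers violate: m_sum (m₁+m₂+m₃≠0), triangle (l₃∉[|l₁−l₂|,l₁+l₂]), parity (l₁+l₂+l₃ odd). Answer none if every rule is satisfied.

m₁+m₂+m₃ = 0 + 5 − 5 = 0  ✓
triangle: |1−5|=4 ≤ l₃=5 ≤ 1+5=6  ✓
parity: l₁+l₂+l₃ = 11 is odd  ✗

parity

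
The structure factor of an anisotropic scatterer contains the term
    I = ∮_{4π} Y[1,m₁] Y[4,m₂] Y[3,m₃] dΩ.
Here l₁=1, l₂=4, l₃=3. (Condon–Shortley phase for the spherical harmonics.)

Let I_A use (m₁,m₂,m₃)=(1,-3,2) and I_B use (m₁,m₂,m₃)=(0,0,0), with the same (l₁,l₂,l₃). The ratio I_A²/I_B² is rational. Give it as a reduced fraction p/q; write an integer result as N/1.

21/16

l's match ⇒ only the (l;m) 3-j factors differ between A and B.
A: triangle coeff Δ(1,4,3) = 1/252; Σ_t [0,0]: t=0:+1/240 = 1/240; (3j)²=1/12 [(1 4 3; 1 -3 2)], sign=-1
B: triangle coeff Δ(1,4,3) = 1/252; Σ_t [1,1]: t=1:−1/36 = -1/36; (3j)²=4/63 [(1 4 3; 0 0 0)], sign=+1
I_A²/I_B² = (1/12)/(4/63) = 21/16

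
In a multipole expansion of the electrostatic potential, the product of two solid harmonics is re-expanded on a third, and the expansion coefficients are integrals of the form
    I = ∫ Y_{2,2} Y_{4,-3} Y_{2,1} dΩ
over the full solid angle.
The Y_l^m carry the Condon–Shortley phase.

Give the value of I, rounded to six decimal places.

-0.238414

m-sum 0 ✓  L=8 even ✓  2≤2≤6 ✓
Π(2lᵢ+1) = 5×9×5 = 225
triangle coeff Δ(2,4,2) = 1/630
Σ_t [2,2]: t=2:+1/16 = 1/16
(3j)²=2/35 [(2 4 2; 0 0 0)], sign=+1
Σ_t [0,0]: t=0:+1/144 = 1/144
(3j)²=1/18 [(2 4 2; 2 -3 1)], sign=-1
⇒ 4πI² = 5/7
I = (-1)√(5/7/(4π)) = -0.23841361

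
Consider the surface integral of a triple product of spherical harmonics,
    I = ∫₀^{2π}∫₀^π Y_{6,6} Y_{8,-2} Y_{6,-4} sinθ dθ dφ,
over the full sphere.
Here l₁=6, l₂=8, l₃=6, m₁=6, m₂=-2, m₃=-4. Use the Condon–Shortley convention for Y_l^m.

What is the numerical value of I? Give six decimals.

0.078668

m-sum 0 ✓  L=20 even ✓  2≤6≤14 ✓
Π(2lᵢ+1) = 13×17×13 = 2873
triangle coeff Δ(6,8,6) = 1/1309458150
Σ_t [2,6]: t=2:+1/49766400 t=3:−1/3110400 t=4:+1/1327104 t=5:−1/3110400 t=6:+1/49766400 = 1/6635520
(3j)²=350/46189 [(6 8 6; 0 0 0)], sign=+1
Σ_t [0,0]: t=0:+1/1393459200 = 1/1393459200
(3j)²=15/4199 [(6 8 6; 6 -2 -4)], sign=+1
⇒ 4πI² = 5250/67507
I = (+1)√(5250/67507/(4π)) = 0.07866840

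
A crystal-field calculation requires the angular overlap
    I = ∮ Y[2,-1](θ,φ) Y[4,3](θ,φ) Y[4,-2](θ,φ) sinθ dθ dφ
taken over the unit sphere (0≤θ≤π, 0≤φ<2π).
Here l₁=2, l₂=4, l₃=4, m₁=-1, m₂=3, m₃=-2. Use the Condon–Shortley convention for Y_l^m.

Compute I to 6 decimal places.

Rules hold: Σm=0, L=10 even, 2≤4≤6.
N = 5·9·9 = 405
Δ = 2!·2!·6!/11! = 1/13860
Racah Σ t=0..2: t=0:+1/192 t=1:−1/36 t=2:+1/192 = -5/288
⇒ 3j(2 4 4; 0 0 0)² = 20/693, sgn -1
Racah Σ t=1..2: t=1:−1/1440 t=2:+1/240 = 1/288
⇒ 3j(2 4 4; -1 3 -2)² = 5/132, sgn +1
4πI² = N·(3j₀)²·(3jₘ)² = 375/847
I = -1·√(0.442739/4π) = -0.18770204

-0.187702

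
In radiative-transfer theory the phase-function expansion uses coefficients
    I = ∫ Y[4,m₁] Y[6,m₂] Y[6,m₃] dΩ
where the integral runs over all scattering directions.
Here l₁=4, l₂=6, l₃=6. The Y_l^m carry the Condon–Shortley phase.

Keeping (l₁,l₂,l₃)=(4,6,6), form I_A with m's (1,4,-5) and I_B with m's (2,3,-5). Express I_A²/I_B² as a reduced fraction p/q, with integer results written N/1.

5/48

Same 4,6,6: normalisation and zero-m 3j drop out of the ratio.
A: Δ: 4! 4! 8! / 17! → 1/15315300; sum: t=2:+1/967680 t=3:−1/725760 = -1/2903040; 3j²(4 6 6; 1 4 -5) = Δ·Π!·Σ² = 5/3094  (sign +1)
B: Δ: 4! 4! 8! / 17! → 1/15315300; sum: t=1:−1/1451520 t=2:+1/483840 = 1/725760; 3j²(4 6 6; 2 3 -5) = Δ·Π!·Σ² = 24/1547  (sign -1)
I_A²/I_B² = (5/3094)/(24/1547) = 5/48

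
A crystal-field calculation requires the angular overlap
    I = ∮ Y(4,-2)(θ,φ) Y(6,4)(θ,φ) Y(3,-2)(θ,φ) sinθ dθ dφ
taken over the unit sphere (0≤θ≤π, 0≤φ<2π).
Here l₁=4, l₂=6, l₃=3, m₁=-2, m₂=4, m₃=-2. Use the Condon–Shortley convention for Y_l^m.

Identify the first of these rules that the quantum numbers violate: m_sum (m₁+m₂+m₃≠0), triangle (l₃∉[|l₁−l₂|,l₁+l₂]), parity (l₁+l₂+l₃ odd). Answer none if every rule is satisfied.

Σmᵢ = 0  ✓
l₃∈[|l₁−l₂|,l₁+l₂]=[2,10], have l₃=3  ✓
Σlᵢ = 13 ⇒ odd  ✗

parity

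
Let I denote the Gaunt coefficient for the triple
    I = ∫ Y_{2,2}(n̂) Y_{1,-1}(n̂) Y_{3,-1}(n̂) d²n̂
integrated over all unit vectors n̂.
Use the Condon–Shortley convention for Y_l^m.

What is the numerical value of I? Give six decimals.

m-sum 0 ✓  L=6 even ✓  1≤3≤3 ✓
Π(2lᵢ+1) = 5×3×7 = 105
triangle coeff Δ(2,1,3) = 1/105
Σ_t [0,0]: t=0:+1/4 = 1/4
(3j)²=3/35 [(2 1 3; 0 0 0)], sign=-1
Σ_t [0,0]: t=0:+1/48 = 1/48
(3j)²=1/105 [(2 1 3; 2 -1 -1)], sign=+1
⇒ 4πI² = 3/35
I = (-1)√(3/35/(4π)) = -0.08258890

-0.082589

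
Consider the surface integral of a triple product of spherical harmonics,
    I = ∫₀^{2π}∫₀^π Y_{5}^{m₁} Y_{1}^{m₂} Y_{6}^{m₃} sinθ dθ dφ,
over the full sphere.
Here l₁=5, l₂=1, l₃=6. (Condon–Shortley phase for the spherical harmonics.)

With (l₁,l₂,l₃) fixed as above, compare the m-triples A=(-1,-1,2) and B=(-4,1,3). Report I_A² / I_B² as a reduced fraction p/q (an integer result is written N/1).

Same 5,1,6: normalisation and zero-m 3j drop out of the ratio.
A: Δ: 0! 10! 2! / 13! → 1/858; sum: t=0:+1/34560 = 1/34560; 3j²(5 1 6; -1 -1 2) = Δ·Π!·Σ² = 14/429  (sign +1)
B: Δ: 0! 10! 2! / 13! → 1/858; sum: t=0:+1/725760 = 1/725760; 3j²(5 1 6; -4 1 3) = Δ·Π!·Σ² = 1/286  (sign -1)
I_A²/I_B² = (14/429)/(1/286) = 28/3

28/3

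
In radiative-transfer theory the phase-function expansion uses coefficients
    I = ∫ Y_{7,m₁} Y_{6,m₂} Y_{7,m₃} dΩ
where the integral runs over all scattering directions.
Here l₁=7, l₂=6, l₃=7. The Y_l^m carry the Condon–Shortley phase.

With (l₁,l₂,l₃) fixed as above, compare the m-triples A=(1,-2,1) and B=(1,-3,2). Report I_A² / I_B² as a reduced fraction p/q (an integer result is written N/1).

6/1

Same 7,6,7: normalisation and zero-m 3j drop out of the ratio.
A: Δ: 6! 8! 6! / 21! → 1/2444321880; sum: t=0:+1/49766400 t=1:−1/3110400 t=2:+1/1327104 t=3:−1/3110400 t=4:+1/49766400 = 1/6635520; 3j²(7 6 7; 1 -2 1) = Δ·Π!·Σ² = 350/46189  (sign +1)
B: Δ: 6! 8! 6! / 21! → 1/2444321880; sum: t=0:+1/37324800 t=1:−1/4147200 t=2:+1/3317760 t=3:−1/18662400 = 1/29859840; 3j²(7 6 7; 1 -3 2) = Δ·Π!·Σ² = 175/138567  (sign -1)
I_A²/I_B² = (350/46189)/(175/138567) = 6/1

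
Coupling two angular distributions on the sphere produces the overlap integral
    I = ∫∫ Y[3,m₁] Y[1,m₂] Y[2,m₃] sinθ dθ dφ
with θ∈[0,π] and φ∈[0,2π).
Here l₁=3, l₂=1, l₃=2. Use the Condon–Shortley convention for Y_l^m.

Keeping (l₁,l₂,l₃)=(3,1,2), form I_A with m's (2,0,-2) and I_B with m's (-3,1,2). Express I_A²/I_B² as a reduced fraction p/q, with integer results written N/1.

1/3

l's match ⇒ only the (l;m) 3-j factors differ between A and B.
A: triangle coeff Δ(3,1,2) = 1/105; Σ_t [1,1]: t=1:−1/24 = -1/24; (3j)²=1/21 [(3 1 2; 2 0 -2)], sign=-1
B: triangle coeff Δ(3,1,2) = 1/105; Σ_t [2,2]: t=2:+1/48 = 1/48; (3j)²=1/7 [(3 1 2; -3 1 2)], sign=+1
I_A²/I_B² = (1/21)/(1/7) = 1/3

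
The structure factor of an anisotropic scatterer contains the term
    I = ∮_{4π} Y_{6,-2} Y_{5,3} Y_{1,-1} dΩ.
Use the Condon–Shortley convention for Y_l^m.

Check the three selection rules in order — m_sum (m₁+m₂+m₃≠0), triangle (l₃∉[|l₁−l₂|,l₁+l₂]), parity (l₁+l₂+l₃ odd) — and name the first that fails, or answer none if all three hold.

azimuthal sum: -2 + 3 − 1 = 0  ✓
1 ≤ 1 ≤ 11 (triangle on l)  ✓
L = 6 + 5 + 1 = 12 (even)  ✓

none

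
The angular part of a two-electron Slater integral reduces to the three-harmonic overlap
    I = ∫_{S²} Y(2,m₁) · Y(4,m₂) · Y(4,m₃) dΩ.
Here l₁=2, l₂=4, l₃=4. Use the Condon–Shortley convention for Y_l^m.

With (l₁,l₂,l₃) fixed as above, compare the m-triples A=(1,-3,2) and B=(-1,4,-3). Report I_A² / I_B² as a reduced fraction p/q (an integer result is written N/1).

25/28

Same 2,4,4: normalisation and zero-m 3j drop out of the ratio.
A: Δ: 2! 2! 6! / 11! → 1/13860; sum: t=0:+1/240 t=1:−1/1440 = 1/288; 3j²(2 4 4; 1 -3 2) = Δ·Π!·Σ² = 5/132  (sign +1)
B: Δ: 2! 2! 6! / 11! → 1/13860; sum: t=2:+1/1440 = 1/1440; 3j²(2 4 4; -1 4 -3) = Δ·Π!·Σ² = 7/165  (sign -1)
I_A²/I_B² = (5/132)/(7/165) = 25/28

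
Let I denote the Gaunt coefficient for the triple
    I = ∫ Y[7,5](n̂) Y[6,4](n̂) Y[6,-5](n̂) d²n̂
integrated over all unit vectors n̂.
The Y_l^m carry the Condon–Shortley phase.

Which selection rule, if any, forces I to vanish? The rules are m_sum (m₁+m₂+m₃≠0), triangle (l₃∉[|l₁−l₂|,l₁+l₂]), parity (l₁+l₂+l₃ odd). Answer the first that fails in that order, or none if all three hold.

Σmᵢ = 4  ✗
l₃∈[|l₁−l₂|,l₁+l₂]=[1,13], have l₃=6
Σlᵢ = 19 ⇒ odd

m_sum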